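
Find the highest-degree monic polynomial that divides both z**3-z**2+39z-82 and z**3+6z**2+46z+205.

z**2+z+41

Euclidean algorithm in ℚ[z]:
  z**3-z**2+39z-82 = (z**3+6z**2+46z+205) + (-7z**2-7z-287)
  z**3+6z**2+46z+205 = (-(1/7)z-5/7)(-7z**2-7z-287) + (0)
Last nonzero remainder: -7z**2-7z-287. Dividing through by -7 gives the monic gcd z**2+z+41.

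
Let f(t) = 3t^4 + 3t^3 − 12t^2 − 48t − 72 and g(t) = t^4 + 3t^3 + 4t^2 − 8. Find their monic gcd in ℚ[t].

Euclidean algorithm in ℚ[t]:
  3t^4 + 3t^3 − 12t^2 − 48t − 72 = (3)(t^4 + 3t^3 + 4t^2 − 8) + (−6t^3 − 24t^2 − 48t − 48)
  t^4 + 3t^3 + 4t^2 − 8 = (−(1/6)t + 1/6)(−6t^3 − 24t^2 − 48t − 48) + (0)
Last nonzero remainder: −6t^3 − 24t^2 − 48t − 48. Dividing through by −6 gives the monic gcd t^3 + 4t^2 + 8t + 8.

t^3 + 4t^2 + 8t + 8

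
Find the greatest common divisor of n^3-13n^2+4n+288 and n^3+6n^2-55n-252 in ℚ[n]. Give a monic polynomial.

Apply the Euclidean algorithm:
  n^3-13n^2+4n+288 = (n^3+6n^2-55n-252) + (-19n^2+59n+540)
  n^3+6n^2-55n-252 = (-(1/19)n-173/361)(-19n^2+59n+540) + ((612/361)n+2448/361)
  -19n^2+59n+540 = (-(6859/612)n+5415/68)((612/361)n+2448/361) + (0)
Last nonzero remainder: (612/361)n+2448/361. Dividing through by 612/361 gives the monic gcd n+4.

n+4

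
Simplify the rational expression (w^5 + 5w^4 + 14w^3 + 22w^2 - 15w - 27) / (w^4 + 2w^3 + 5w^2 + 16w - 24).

Repeated division with remainder:
  w^5 + 5w^4 + 14w^3 + 22w^2 - 15w - 27 = (w + 3)(w^4 + 2w^3 + 5w^2 + 16w - 24) + (3w^3 - 9w^2 - 39w + 45)
  w^4 + 2w^3 + 5w^2 + 16w - 24 = ((1/3)w + 5/3)(3w^3 - 9w^2 - 39w + 45) + (33w^2 + 66w - 99)
  3w^3 - 9w^2 - 39w + 45 = ((1/11)w - 5/11)(33w^2 + 66w - 99) + (0)
Last nonzero remainder: 33w^2 + 66w - 99. Dividing through by 33 gives the monic gcd w^2 + 2w - 3.
Cancel w^2 + 2w - 3 from numerator and denominator to get the reduced form.

(w^3 + 3w^2 + 11w + 9)/(w^2 + 8)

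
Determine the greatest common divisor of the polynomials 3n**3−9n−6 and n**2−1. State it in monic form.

n+1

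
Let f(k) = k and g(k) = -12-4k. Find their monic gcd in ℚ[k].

1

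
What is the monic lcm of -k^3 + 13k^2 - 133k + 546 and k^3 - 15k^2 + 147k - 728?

Apply the Euclidean algorithm:
  -k^3 + 13k^2 - 133k + 546 = (-1)(k^3 - 15k^2 + 147k - 728) + (-2k^2 + 14k - 182)
  k^3 - 15k^2 + 147k - 728 = (-(1/2)k + 4)(-2k^2 + 14k - 182) + (0)
Last nonzero remainder: -2k^2 + 14k - 182. Dividing through by -2 gives the monic gcd k^2 - 7k + 91.
Then lcm(f, g) = f·g / gcd(f, g); expanding and making the result monic gives the answer.

k^4 - 21k^3 + 237k^2 - 1610k + 4368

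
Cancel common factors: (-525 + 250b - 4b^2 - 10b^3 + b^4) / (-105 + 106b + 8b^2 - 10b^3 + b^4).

(-15 + 2b + b^2)/(-3 + 2b + b^2)

Euclidean algorithm in ℚ[b]:
  b^4 - 10b^3 - 4b^2 + 250b - 525 = (b^4 - 10b^3 + 8b^2 + 106b - 105) + (-12b^2 + 144b - 420)
  b^4 - 10b^3 + 8b^2 + 106b - 105 = (-(1/12)b^2 - (1/6)b + 1/4)(-12b^2 + 144b - 420) + (0)
Last nonzero remainder: -12b^2 + 144b - 420. Dividing through by -12 gives the monic gcd b^2 - 12b + 35.
Cancel b^2 - 12b + 35 from numerator and denominator to get the reduced form.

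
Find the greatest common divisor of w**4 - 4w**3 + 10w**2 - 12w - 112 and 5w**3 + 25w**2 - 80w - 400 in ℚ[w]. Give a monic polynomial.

w - 4

By polynomial division,
  w**4 - 4w**3 + 10w**2 - 12w - 112 = ((1/5)w - 9/5)(5w**3 + 25w**2 - 80w - 400) + (71w**2 - 76w - 832)
  5w**3 + 25w**2 - 80w - 400 = ((5/71)w + 2155/5041)(71w**2 - 76w - 832) + ((55860/5041)w - 223440/5041)
  71w**2 - 76w - 832 = ((357911/55860)w + 262132/13965)((55860/5041)w - 223440/5041) + (0)
Last nonzero remainder: (55860/5041)w - 223440/5041. Dividing through by 55860/5041 gives the monic gcd w - 4.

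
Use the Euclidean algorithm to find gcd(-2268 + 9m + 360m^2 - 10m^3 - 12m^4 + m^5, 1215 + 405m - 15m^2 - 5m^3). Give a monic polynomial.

-27 - 6m + m^2

By polynomial division,
  m^5 - 12m^4 - 10m^3 + 360m^2 + 9m - 2268 = (-(1/5)m^2 + 3m - 116/5)(-5m^3 - 15m^2 + 405m + 1215) + (-960m^2 + 5760m + 25920)
  -5m^3 - 15m^2 + 405m + 1215 = ((1/192)m + 3/64)(-960m^2 + 5760m + 25920) + (0)
Last nonzero remainder: -960m^2 + 5760m + 25920. Dividing through by -960 gives the monic gcd m^2 - 6m - 27.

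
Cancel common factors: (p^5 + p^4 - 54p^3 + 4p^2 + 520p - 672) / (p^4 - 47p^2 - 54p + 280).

By polynomial division,
  p^5 + p^4 - 54p^3 + 4p^2 + 520p - 672 = (p + 1)(p^4 - 47p^2 - 54p + 280) + (-7p^3 + 105p^2 + 294p - 952)
  p^4 - 47p^2 - 54p + 280 = (-(1/7)p - 15/7)(-7p^3 + 105p^2 + 294p - 952) + (220p^2 + 440p - 1760)
  -7p^3 + 105p^2 + 294p - 952 = (-(7/220)p + 119/220)(220p^2 + 440p - 1760) + (0)
Last nonzero remainder: 220p^2 + 440p - 1760. Dividing through by 220 gives the monic gcd p^2 + 2p - 8.
Cancel p^2 + 2p - 8 from numerator and denominator to get the reduced form.

(p^3 - p^2 - 44p + 84)/(p^2 - 2p - 35)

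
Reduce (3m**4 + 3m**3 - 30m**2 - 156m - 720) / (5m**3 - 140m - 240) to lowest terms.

(3m**3 - 9m**2 + 6m - 180)/(5m**2 - 20m - 60)

By polynomial division,
  3m**4 + 3m**3 - 30m**2 - 156m - 720 = ((3/5)m + 3/5)(5m**3 - 140m - 240) + (54m**2 + 72m - 576)
  5m**3 - 140m - 240 = ((5/54)m - 10/81)(54m**2 + 72m - 576) + (-(700/9)m - 2800/9)
  54m**2 + 72m - 576 = (-(243/350)m + 324/175)(-(700/9)m - 2800/9) + (0)
Last nonzero remainder: -(700/9)m - 2800/9. Dividing through by -700/9 gives the monic gcd m + 4.
Cancel m + 4 from numerator and denominator to get the reduced form.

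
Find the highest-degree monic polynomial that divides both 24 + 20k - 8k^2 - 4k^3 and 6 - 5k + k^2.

By polynomial division,
  -4k^3 - 8k^2 + 20k + 24 = (-4k - 28)(k^2 - 5k + 6) + (-96k + 192)
  k^2 - 5k + 6 = (-(1/96)k + 1/32)(-96k + 192) + (0)
Last nonzero remainder: -96k + 192. Dividing through by -96 gives the monic gcd k - 2.

-2 + k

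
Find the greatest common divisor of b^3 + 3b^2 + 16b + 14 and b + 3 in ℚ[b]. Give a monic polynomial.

1

Repeated division with remainder:
  b^3 + 3b^2 + 16b + 14 = (b^2 + 16)(b + 3) + (-34)
  b + 3 = (-(1/34)b - 3/34)(-34) + (0)
The last nonzero remainder is the constant -34, so the polynomials are coprime and gcd = 1.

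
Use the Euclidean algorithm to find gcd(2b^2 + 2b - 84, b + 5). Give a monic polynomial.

1

Euclidean algorithm in ℚ[b]:
  2b^2 + 2b - 84 = (2b - 8)(b + 5) + (-44)
  b + 5 = (-(1/44)b - 5/44)(-44) + (0)
The last nonzero remainder is the constant -44, so the polynomials are coprime and gcd = 1.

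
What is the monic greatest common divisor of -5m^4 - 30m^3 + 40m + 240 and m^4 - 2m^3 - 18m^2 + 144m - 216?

By polynomial division,
  -5m^4 - 30m^3 + 40m + 240 = (-5)(m^4 - 2m^3 - 18m^2 + 144m - 216) + (-40m^3 - 90m^2 + 760m - 840)
  m^4 - 2m^3 - 18m^2 + 144m - 216 = (-(1/40)m + 17/160)(-40m^3 - 90m^2 + 760m - 840) + ((169/16)m^2 + (169/4)m - 507/4)
  -40m^3 - 90m^2 + 760m - 840 = (-(640/169)m + 1120/169)((169/16)m^2 + (169/4)m - 507/4) + (0)
Last nonzero remainder: (169/16)m^2 + (169/4)m - 507/4. Dividing through by 169/16 gives the monic gcd m^2 + 4m - 12.

m^2 + 4m - 12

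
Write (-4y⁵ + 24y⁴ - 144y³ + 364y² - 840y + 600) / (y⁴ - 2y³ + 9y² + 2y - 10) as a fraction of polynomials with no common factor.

(-4y² + 12y - 60)/(y + 1)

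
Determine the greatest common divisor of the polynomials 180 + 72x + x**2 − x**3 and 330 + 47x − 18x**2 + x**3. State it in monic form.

−30 − 7x + x**2

Euclidean algorithm in ℚ[x]:
  −x**3 + x**2 + 72x + 180 = (−1)(x**3 − 18x**2 + 47x + 330) + (−17x**2 + 119x + 510)
  x**3 − 18x**2 + 47x + 330 = (−(1/17)x + 11/17)(−17x**2 + 119x + 510) + (0)
Last nonzero remainder: −17x**2 + 119x + 510. Dividing through by −17 gives the monic gcd x**2 − 7x − 30.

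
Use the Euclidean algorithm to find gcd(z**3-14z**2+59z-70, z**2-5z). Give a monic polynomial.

z-5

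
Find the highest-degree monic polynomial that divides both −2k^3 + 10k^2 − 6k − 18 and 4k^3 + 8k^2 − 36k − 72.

Repeated division with remainder:
  −2k^3 + 10k^2 − 6k − 18 = (−1/2)(4k^3 + 8k^2 − 36k − 72) + (14k^2 − 24k − 54)
  4k^3 + 8k^2 − 36k − 72 = ((2/7)k + 52/49)(14k^2 − 24k − 54) + ((240/49)k − 720/49)
  14k^2 − 24k − 54 = ((343/120)k + 147/40)((240/49)k − 720/49) + (0)
Last nonzero remainder: (240/49)k − 720/49. Dividing through by 240/49 gives the monic gcd k − 3.

k − 3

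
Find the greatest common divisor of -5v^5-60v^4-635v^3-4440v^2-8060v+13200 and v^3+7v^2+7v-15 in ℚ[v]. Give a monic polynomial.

v^2+4v-5

Repeated division with remainder:
  -5v^5-60v^4-635v^3-4440v^2-8060v+13200 = (-5v^2-25v-425)(v^3+7v^2+7v-15) + (-1365v^2-5460v+6825)
  v^3+7v^2+7v-15 = (-(1/1365)v-1/455)(-1365v^2-5460v+6825) + (0)
Last nonzero remainder: -1365v^2-5460v+6825. Dividing through by -1365 gives the monic gcd v^2+4v-5.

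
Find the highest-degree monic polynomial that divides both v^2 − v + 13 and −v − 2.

1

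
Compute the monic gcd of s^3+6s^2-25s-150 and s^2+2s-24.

s+6

By polynomial division,
  s^3+6s^2-25s-150 = (s+4)(s^2+2s-24) + (-9s-54)
  s^2+2s-24 = (-(1/9)s+4/9)(-9s-54) + (0)
Last nonzero remainder: -9s-54. Dividing through by -9 gives the monic gcd s+6.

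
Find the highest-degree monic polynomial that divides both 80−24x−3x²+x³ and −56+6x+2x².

Repeated division with remainder:
  x³−3x²−24x+80 = ((1/2)x−3)(2x²+6x−56) + (22x−88)
  2x²+6x−56 = ((1/11)x+7/11)(22x−88) + (0)
Last nonzero remainder: 22x−88. Dividing through by 22 gives the monic gcd x−4.

−4+x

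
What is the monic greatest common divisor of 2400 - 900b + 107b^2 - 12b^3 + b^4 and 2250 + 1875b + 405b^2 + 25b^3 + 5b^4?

Apply the Euclidean algorithm:
  b^4 - 12b^3 + 107b^2 - 900b + 2400 = (1/5)(5b^4 + 25b^3 + 405b^2 + 1875b + 2250) + (-17b^3 + 26b^2 - 1275b + 1950)
  5b^4 + 25b^3 + 405b^2 + 1875b + 2250 = (-(5/17)b - 555/289)(-17b^3 + 26b^2 - 1275b + 1950) + ((23100/289)b^2 + 1732500/289)
  -17b^3 + 26b^2 - 1275b + 1950 = (-(4913/23100)b + 3757/11550)((23100/289)b^2 + 1732500/289) + (0)
Last nonzero remainder: (23100/289)b^2 + 1732500/289. Dividing through by 23100/289 gives the monic gcd b^2 + 75.

75 + b^2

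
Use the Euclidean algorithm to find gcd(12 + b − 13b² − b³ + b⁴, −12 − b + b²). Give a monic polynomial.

Euclidean algorithm in ℚ[b]:
  b⁴ − b³ − 13b² + b + 12 = (b² − 1)(b² − b − 12) + (0)
The last nonzero remainder b² − b − 12 is already monic.

−12 − b + b²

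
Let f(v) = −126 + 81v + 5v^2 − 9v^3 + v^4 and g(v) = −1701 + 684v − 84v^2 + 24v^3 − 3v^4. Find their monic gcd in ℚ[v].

21 − 10v + v^2

Apply the Euclidean algorithm:
  v^4 − 9v^3 + 5v^2 + 81v − 126 = (−1/3)(−3v^4 + 24v^3 − 84v^2 + 684v − 1701) + (−v^3 − 23v^2 + 309v − 693)
  −3v^4 + 24v^3 − 84v^2 + 684v − 1701 = (3v − 93)(−v^3 − 23v^2 + 309v − 693) + (−3150v^2 + 31500v − 66150)
  −v^3 − 23v^2 + 309v − 693 = ((1/3150)v + 11/1050)(−3150v^2 + 31500v − 66150) + (0)
Last nonzero remainder: −3150v^2 + 31500v − 66150. Dividing through by −3150 gives the monic gcd v^2 − 10v + 21.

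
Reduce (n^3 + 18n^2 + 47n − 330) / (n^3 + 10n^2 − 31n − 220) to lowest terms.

(n^2 + 7n − 30)/(n^2 − n − 20)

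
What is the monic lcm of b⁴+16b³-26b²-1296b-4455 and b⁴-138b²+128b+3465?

By polynomial division,
  b⁴+16b³-26b²-1296b-4455 = (b⁴-138b²+128b+3465) + (16b³+112b²-1424b-7920)
  b⁴-138b²+128b+3465 = ((1/16)b-7/16)(16b³+112b²-1424b-7920) + (0)
Last nonzero remainder: 16b³+112b²-1424b-7920. Dividing through by 16 gives the monic gcd b³+7b²-89b-495.
Then lcm(f, g) = f·g / gcd(f, g); expanding and making the result monic gives the answer.

b⁵+9b⁴-138b³-1114b²+4617b+31185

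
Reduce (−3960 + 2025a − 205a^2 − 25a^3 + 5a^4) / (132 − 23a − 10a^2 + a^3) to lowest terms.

Apply the Euclidean algorithm:
  5a^4 − 25a^3 − 205a^2 + 2025a − 3960 = (5a + 25)(a^3 − 10a^2 − 23a + 132) + (160a^2 + 1940a − 7260)
  a^3 − 10a^2 − 23a + 132 = ((1/160)a − 177/1280)(160a^2 + 1940a − 7260) + ((18601/64)a − 55803/64)
  160a^2 + 1940a − 7260 = ((10240/18601)a + 14080/1691)((18601/64)a − 55803/64) + (0)
Last nonzero remainder: (18601/64)a − 55803/64. Dividing through by 18601/64 gives the monic gcd a − 3.
Cancel a − 3 from numerator and denominator to get the reduced form.

(1320 − 235a − 10a^2 + 5a^3)/(−44 − 7a + a^2)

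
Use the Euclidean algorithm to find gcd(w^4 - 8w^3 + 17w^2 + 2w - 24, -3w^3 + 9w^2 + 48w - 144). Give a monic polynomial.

w^2 - 7w + 12

Apply the Euclidean algorithm:
  w^4 - 8w^3 + 17w^2 + 2w - 24 = (-(1/3)w + 5/3)(-3w^3 + 9w^2 + 48w - 144) + (18w^2 - 126w + 216)
  -3w^3 + 9w^2 + 48w - 144 = (-(1/6)w - 2/3)(18w^2 - 126w + 216) + (0)
Last nonzero remainder: 18w^2 - 126w + 216. Dividing through by 18 gives the monic gcd w^2 - 7w + 12.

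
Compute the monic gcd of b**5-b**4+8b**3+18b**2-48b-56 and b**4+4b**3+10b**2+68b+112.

Repeated division with remainder:
  b**5-b**4+8b**3+18b**2-48b-56 = (b-5)(b**4+4b**3+10b**2+68b+112) + (18b**3+180b+504)
  b**4+4b**3+10b**2+68b+112 = ((1/18)b+2/9)(18b**3+180b+504) + (0)
Last nonzero remainder: 18b**3+180b+504. Dividing through by 18 gives the monic gcd b**3+10b+28.

b**3+10b+28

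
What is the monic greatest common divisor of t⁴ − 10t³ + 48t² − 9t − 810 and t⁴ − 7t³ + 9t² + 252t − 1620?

By polynomial division,
  t⁴ − 10t³ + 48t² − 9t − 810 = (t⁴ − 7t³ + 9t² + 252t − 1620) + (−3t³ + 39t² − 261t + 810)
  t⁴ − 7t³ + 9t² + 252t − 1620 = (−(1/3)t − 2)(−3t³ + 39t² − 261t + 810) + (0)
Last nonzero remainder: −3t³ + 39t² − 261t + 810. Dividing through by −3 gives the monic gcd t³ − 13t² + 87t − 270.

t³ − 13t² + 87t − 270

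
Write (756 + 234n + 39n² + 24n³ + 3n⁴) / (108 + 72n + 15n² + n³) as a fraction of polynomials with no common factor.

(252 − 6n + 15n² + 3n³)/(36 + 12n + n²)

Apply the Euclidean algorithm:
  3n⁴ + 24n³ + 39n² + 234n + 756 = (3n − 21)(n³ + 15n² + 72n + 108) + (138n² + 1422n + 3024)
  n³ + 15n² + 72n + 108 = ((1/138)n + 18/529)(138n² + 1422n + 3024) + ((900/529)n + 2700/529)
  138n² + 1422n + 3024 = ((12167/150)n + 14812/25)((900/529)n + 2700/529) + (0)
Last nonzero remainder: (900/529)n + 2700/529. Dividing through by 900/529 gives the monic gcd n + 3.
Cancel n + 3 from numerator and denominator to get the reduced form.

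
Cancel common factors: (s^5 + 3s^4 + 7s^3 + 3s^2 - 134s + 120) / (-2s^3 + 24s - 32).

(-s^3 - s^2 - 13s + 15)/(2s - 4)

Euclidean algorithm in ℚ[s]:
  s^5 + 3s^4 + 7s^3 + 3s^2 - 134s + 120 = (-(1/2)s^2 - (3/2)s - 19/2)(-2s^3 + 24s - 32) + (23s^2 + 46s - 184)
  -2s^3 + 24s - 32 = (-(2/23)s + 4/23)(23s^2 + 46s - 184) + (0)
Last nonzero remainder: 23s^2 + 46s - 184. Dividing through by 23 gives the monic gcd s^2 + 2s - 8.
Cancel s^2 + 2s - 8 from numerator and denominator to get the reduced form.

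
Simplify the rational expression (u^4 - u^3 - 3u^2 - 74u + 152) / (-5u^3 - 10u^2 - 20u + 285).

(-u^2 + 6u - 8)/(5u - 15)

Apply the Euclidean algorithm:
  u^4 - u^3 - 3u^2 - 74u + 152 = (-(1/5)u + 3/5)(-5u^3 - 10u^2 - 20u + 285) + (-u^2 - 5u - 19)
  -5u^3 - 10u^2 - 20u + 285 = (5u - 15)(-u^2 - 5u - 19) + (0)
Last nonzero remainder: -u^2 - 5u - 19. Dividing through by -1 gives the monic gcd u^2 + 5u + 19.
Cancel u^2 + 5u + 19 from numerator and denominator to get the reduced form.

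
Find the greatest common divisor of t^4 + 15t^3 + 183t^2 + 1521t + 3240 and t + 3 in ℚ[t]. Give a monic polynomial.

t + 3

Euclidean algorithm in ℚ[t]:
  t^4 + 15t^3 + 183t^2 + 1521t + 3240 = (t^3 + 12t^2 + 147t + 1080)(t + 3) + (0)
The last nonzero remainder t + 3 is already monic.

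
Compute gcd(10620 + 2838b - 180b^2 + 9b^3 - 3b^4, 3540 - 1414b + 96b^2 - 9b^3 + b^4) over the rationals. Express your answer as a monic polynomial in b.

Apply the Euclidean algorithm:
  -3b^4 + 9b^3 - 180b^2 + 2838b + 10620 = (-3)(b^4 - 9b^3 + 96b^2 - 1414b + 3540) + (-18b^3 + 108b^2 - 1404b + 21240)
  b^4 - 9b^3 + 96b^2 - 1414b + 3540 = (-(1/18)b + 1/6)(-18b^3 + 108b^2 - 1404b + 21240) + (0)
Last nonzero remainder: -18b^3 + 108b^2 - 1404b + 21240. Dividing through by -18 gives the monic gcd b^3 - 6b^2 + 78b - 1180.

-1180 + 78b - 6b^2 + b^3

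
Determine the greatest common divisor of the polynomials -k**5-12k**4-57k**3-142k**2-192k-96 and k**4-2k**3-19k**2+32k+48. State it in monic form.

k**2+5k+4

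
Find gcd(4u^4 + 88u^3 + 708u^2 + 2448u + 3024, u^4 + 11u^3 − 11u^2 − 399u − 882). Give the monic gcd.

Euclidean algorithm in ℚ[u]:
  4u^4 + 88u^3 + 708u^2 + 2448u + 3024 = (4)(u^4 + 11u^3 − 11u^2 − 399u − 882) + (44u^3 + 752u^2 + 4044u + 6552)
  u^4 + 11u^3 − 11u^2 − 399u − 882 = ((1/44)u − 67/484)(44u^3 + 752u^2 + 4044u + 6552) + ((144/121)u^2 + (1440/121)u + 3024/121)
  44u^3 + 752u^2 + 4044u + 6552 = ((1331/36)u + 1573/6)((144/121)u^2 + (1440/121)u + 3024/121) + (0)
Last nonzero remainder: (144/121)u^2 + (1440/121)u + 3024/121. Dividing through by 144/121 gives the monic gcd u^2 + 10u + 21.

u^2 + 10u + 21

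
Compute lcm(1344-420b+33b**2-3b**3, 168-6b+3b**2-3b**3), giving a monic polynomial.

Repeated division with remainder:
  -3b**3+33b**2-420b+1344 = (-3b**3+3b**2-6b+168) + (30b**2-414b+1176)
  -3b**3+3b**2-6b+168 = (-(1/10)b-32/25)(30b**2-414b+1176) + (-(10458/25)b+41832/25)
  30b**2-414b+1176 = (-(125/1743)b+175/249)(-(10458/25)b+41832/25) + (0)
Last nonzero remainder: -(10458/25)b+41832/25. Dividing through by -10458/25 gives the monic gcd b-4.
Then lcm(f, g) = f·g / gcd(f, g); expanding and making the result monic gives the answer.

-6272+616b-182b**2+121b**3-8b**4+b**5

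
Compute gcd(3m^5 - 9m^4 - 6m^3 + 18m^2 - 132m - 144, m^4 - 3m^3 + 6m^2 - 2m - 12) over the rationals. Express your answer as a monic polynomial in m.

m^3 - m^2 + 4m + 6

Euclidean algorithm in ℚ[m]:
  3m^5 - 9m^4 - 6m^3 + 18m^2 - 132m - 144 = (3m)(m^4 - 3m^3 + 6m^2 - 2m - 12) + (-24m^3 + 24m^2 - 96m - 144)
  m^4 - 3m^3 + 6m^2 - 2m - 12 = (-(1/24)m + 1/12)(-24m^3 + 24m^2 - 96m - 144) + (0)
Last nonzero remainder: -24m^3 + 24m^2 - 96m - 144. Dividing through by -24 gives the monic gcd m^3 - m^2 + 4m + 6.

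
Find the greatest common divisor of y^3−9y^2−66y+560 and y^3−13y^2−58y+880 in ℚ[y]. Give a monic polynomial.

By polynomial division,
  y^3−9y^2−66y+560 = (y^3−13y^2−58y+880) + (4y^2−8y−320)
  y^3−13y^2−58y+880 = ((1/4)y−11/4)(4y^2−8y−320) + (0)
Last nonzero remainder: 4y^2−8y−320. Dividing through by 4 gives the monic gcd y^2−2y−80.

y^2−2y−80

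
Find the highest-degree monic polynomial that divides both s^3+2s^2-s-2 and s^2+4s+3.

s+1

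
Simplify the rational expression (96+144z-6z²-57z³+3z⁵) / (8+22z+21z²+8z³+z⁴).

(24-18z+3z²)/(2+z)

Euclidean algorithm in ℚ[z]:
  3z⁵-57z³-6z²+144z+96 = (3z-24)(z⁴+8z³+21z²+22z+8) + (72z³+432z²+648z+288)
  z⁴+8z³+21z²+22z+8 = ((1/72)z+1/36)(72z³+432z²+648z+288) + (0)
Last nonzero remainder: 72z³+432z²+648z+288. Dividing through by 72 gives the monic gcd z³+6z²+9z+4.
Cancel z³+6z²+9z+4 from numerator and denominator to get the reduced form.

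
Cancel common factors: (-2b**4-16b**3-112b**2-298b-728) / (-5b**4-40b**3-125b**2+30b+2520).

By polynomial division,
  -2b**4-16b**3-112b**2-298b-728 = (2/5)(-5b**4-40b**3-125b**2+30b+2520) + (-62b**2-310b-1736)
  -5b**4-40b**3-125b**2+30b+2520 = ((5/62)b**2+(15/62)b-45/31)(-62b**2-310b-1736) + (0)
Last nonzero remainder: -62b**2-310b-1736. Dividing through by -62 gives the monic gcd b**2+5b+28.
Cancel b**2+5b+28 from numerator and denominator to get the reduced form.

(2b**2+6b+26)/(5b**2+15b-90)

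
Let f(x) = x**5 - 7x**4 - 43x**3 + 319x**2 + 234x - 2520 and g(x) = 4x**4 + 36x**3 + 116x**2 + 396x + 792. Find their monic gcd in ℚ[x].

x**2 + 9x + 18

Euclidean algorithm in ℚ[x]:
  x**5 - 7x**4 - 43x**3 + 319x**2 + 234x - 2520 = ((1/4)x - 4)(4x**4 + 36x**3 + 116x**2 + 396x + 792) + (72x**3 + 684x**2 + 1620x + 648)
  4x**4 + 36x**3 + 116x**2 + 396x + 792 = ((1/18)x - 1/36)(72x**3 + 684x**2 + 1620x + 648) + (45x**2 + 405x + 810)
  72x**3 + 684x**2 + 1620x + 648 = ((8/5)x + 4/5)(45x**2 + 405x + 810) + (0)
Last nonzero remainder: 45x**2 + 405x + 810. Dividing through by 45 gives the monic gcd x**2 + 9x + 18.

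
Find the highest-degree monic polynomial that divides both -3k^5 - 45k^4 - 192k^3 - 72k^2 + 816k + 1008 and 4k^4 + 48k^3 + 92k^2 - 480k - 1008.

k^3 + 15k^2 + 68k + 84

Apply the Euclidean algorithm:
  -3k^5 - 45k^4 - 192k^3 - 72k^2 + 816k + 1008 = (-(3/4)k - 9/4)(4k^4 + 48k^3 + 92k^2 - 480k - 1008) + (-15k^3 - 225k^2 - 1020k - 1260)
  4k^4 + 48k^3 + 92k^2 - 480k - 1008 = (-(4/15)k + 4/5)(-15k^3 - 225k^2 - 1020k - 1260) + (0)
Last nonzero remainder: -15k^3 - 225k^2 - 1020k - 1260. Dividing through by -15 gives the monic gcd k^3 + 15k^2 + 68k + 84.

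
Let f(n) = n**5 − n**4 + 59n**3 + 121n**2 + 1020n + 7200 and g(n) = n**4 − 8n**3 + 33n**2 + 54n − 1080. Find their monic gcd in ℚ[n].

n**3 − 2n**2 + 21n + 180

Euclidean algorithm in ℚ[n]:
  n**5 − n**4 + 59n**3 + 121n**2 + 1020n + 7200 = (n + 7)(n**4 − 8n**3 + 33n**2 + 54n − 1080) + (82n**3 − 164n**2 + 1722n + 14760)
  n**4 − 8n**3 + 33n**2 + 54n − 1080 = ((1/82)n − 3/41)(82n**3 − 164n**2 + 1722n + 14760) + (0)
Last nonzero remainder: 82n**3 − 164n**2 + 1722n + 14760. Dividing through by 82 gives the monic gcd n**3 − 2n**2 + 21n + 180.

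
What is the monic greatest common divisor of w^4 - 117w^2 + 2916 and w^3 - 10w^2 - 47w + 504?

w - 9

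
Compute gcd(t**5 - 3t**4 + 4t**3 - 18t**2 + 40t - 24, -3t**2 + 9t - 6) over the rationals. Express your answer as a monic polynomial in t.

Repeated division with remainder:
  t**5 - 3t**4 + 4t**3 - 18t**2 + 40t - 24 = (-(1/3)t**3 - (2/3)t + 4)(-3t**2 + 9t - 6) + (0)
Last nonzero remainder: -3t**2 + 9t - 6. Dividing through by -3 gives the monic gcd t**2 - 3t + 2.

t**2 - 3t + 2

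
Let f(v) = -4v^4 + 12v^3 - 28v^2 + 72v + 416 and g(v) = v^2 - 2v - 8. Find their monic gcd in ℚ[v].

v^2 - 2v - 8

Repeated division with remainder:
  -4v^4 + 12v^3 - 28v^2 + 72v + 416 = (-4v^2 + 4v - 52)(v^2 - 2v - 8) + (0)
The last nonzero remainder v^2 - 2v - 8 is already monic.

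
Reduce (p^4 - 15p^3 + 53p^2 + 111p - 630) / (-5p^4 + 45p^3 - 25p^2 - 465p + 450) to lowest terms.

(-p + 7)/(5p - 5)

Euclidean algorithm in ℚ[p]:
  p^4 - 15p^3 + 53p^2 + 111p - 630 = (-1/5)(-5p^4 + 45p^3 - 25p^2 - 465p + 450) + (-6p^3 + 48p^2 + 18p - 540)
  -5p^4 + 45p^3 - 25p^2 - 465p + 450 = ((5/6)p - 5/6)(-6p^3 + 48p^2 + 18p - 540) + (0)
Last nonzero remainder: -6p^3 + 48p^2 + 18p - 540. Dividing through by -6 gives the monic gcd p^3 - 8p^2 - 3p + 90.
Cancel p^3 - 8p^2 - 3p + 90 from numerator and denominator to get the reduced form.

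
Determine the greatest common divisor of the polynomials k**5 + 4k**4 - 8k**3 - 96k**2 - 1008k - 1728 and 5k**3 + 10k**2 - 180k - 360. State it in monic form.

k**3 + 2k**2 - 36k - 72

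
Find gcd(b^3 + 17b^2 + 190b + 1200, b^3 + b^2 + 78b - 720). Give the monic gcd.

b^2 + 7b + 120

Apply the Euclidean algorithm:
  b^3 + 17b^2 + 190b + 1200 = (b^3 + b^2 + 78b - 720) + (16b^2 + 112b + 1920)
  b^3 + b^2 + 78b - 720 = ((1/16)b - 3/8)(16b^2 + 112b + 1920) + (0)
Last nonzero remainder: 16b^2 + 112b + 1920. Dividing through by 16 gives the monic gcd b^2 + 7b + 120.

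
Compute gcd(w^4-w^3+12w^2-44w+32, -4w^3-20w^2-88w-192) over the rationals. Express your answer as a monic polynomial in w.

By polynomial division,
  w^4-w^3+12w^2-44w+32 = (-(1/4)w+3/2)(-4w^3-20w^2-88w-192) + (20w^2+40w+320)
  -4w^3-20w^2-88w-192 = (-(1/5)w-3/5)(20w^2+40w+320) + (0)
Last nonzero remainder: 20w^2+40w+320. Dividing through by 20 gives the monic gcd w^2+2w+16.

w^2+2w+16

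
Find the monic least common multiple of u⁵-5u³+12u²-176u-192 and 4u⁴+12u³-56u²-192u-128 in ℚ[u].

Euclidean algorithm in ℚ[u]:
  u⁵-5u³+12u²-176u-192 = ((1/4)u-3/4)(4u⁴+12u³-56u²-192u-128) + (18u³+18u²-288u-288)
  4u⁴+12u³-56u²-192u-128 = ((2/9)u+4/9)(18u³+18u²-288u-288) + (0)
Last nonzero remainder: 18u³+18u²-288u-288. Dividing through by 18 gives the monic gcd u³+u²-16u-16.
Then lcm(f, g) = f·g / gcd(f, g); expanding and making the result monic gives the answer.

u⁶+2u⁵-5u⁴+2u³-152u²-544u-384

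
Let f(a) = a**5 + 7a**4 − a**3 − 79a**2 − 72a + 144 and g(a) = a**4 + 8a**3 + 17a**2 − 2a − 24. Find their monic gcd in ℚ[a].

By polynomial division,
  a**5 + 7a**4 − a**3 − 79a**2 − 72a + 144 = (a − 1)(a**4 + 8a**3 + 17a**2 − 2a − 24) + (−10a**3 − 60a**2 − 50a + 120)
  a**4 + 8a**3 + 17a**2 − 2a − 24 = (−(1/10)a − 1/5)(−10a**3 − 60a**2 − 50a + 120) + (0)
Last nonzero remainder: −10a**3 − 60a**2 − 50a + 120. Dividing through by −10 gives the monic gcd a**3 + 6a**2 + 5a − 12.

a**3 + 6a**2 + 5a − 12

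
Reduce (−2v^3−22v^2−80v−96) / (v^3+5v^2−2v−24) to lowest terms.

Repeated division with remainder:
  −2v^3−22v^2−80v−96 = (−2)(v^3+5v^2−2v−24) + (−12v^2−84v−144)
  v^3+5v^2−2v−24 = (−(1/12)v+1/6)(−12v^2−84v−144) + (0)
Last nonzero remainder: −12v^2−84v−144. Dividing through by −12 gives the monic gcd v^2+7v+12.
Cancel v^2+7v+12 from numerator and denominator to get the reduced form.

(−2v−8)/(v−2)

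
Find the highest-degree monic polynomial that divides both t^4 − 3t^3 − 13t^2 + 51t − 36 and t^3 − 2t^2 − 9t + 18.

t − 3

Repeated division with remainder:
  t^4 − 3t^3 − 13t^2 + 51t − 36 = (t − 1)(t^3 − 2t^2 − 9t + 18) + (−6t^2 + 24t − 18)
  t^3 − 2t^2 − 9t + 18 = (−(1/6)t − 1/3)(−6t^2 + 24t − 18) + (−4t + 12)
  −6t^2 + 24t − 18 = ((3/2)t − 3/2)(−4t + 12) + (0)
Last nonzero remainder: −4t + 12. Dividing through by −4 gives the monic gcd t − 3.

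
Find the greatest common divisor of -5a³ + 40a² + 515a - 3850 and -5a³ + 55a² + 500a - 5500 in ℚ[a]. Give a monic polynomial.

Repeated division with remainder:
  -5a³ + 40a² + 515a - 3850 = (-5a³ + 55a² + 500a - 5500) + (-15a² + 15a + 1650)
  -5a³ + 55a² + 500a - 5500 = ((1/3)a - 10/3)(-15a² + 15a + 1650) + (0)
Last nonzero remainder: -15a² + 15a + 1650. Dividing through by -15 gives the monic gcd a² - a - 110.

a² - a - 110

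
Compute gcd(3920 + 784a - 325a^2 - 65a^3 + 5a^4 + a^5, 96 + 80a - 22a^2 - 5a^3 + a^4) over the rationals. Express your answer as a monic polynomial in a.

-16 + a^2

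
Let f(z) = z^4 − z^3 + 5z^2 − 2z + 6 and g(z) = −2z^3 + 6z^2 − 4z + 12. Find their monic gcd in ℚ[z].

Repeated division with remainder:
  z^4 − z^3 + 5z^2 − 2z + 6 = (−(1/2)z − 1)(−2z^3 + 6z^2 − 4z + 12) + (9z^2 + 18)
  −2z^3 + 6z^2 − 4z + 12 = (−(2/9)z + 2/3)(9z^2 + 18) + (0)
Last nonzero remainder: 9z^2 + 18. Dividing through by 9 gives the monic gcd z^2 + 2.

z^2 + 2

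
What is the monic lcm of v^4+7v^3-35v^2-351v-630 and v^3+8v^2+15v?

v^5+7v^4-35v^3-351v^2-630v

Repeated division with remainder:
  v^4+7v^3-35v^2-351v-630 = (v-1)(v^3+8v^2+15v) + (-42v^2-336v-630)
  v^3+8v^2+15v = (-(1/42)v)(-42v^2-336v-630) + (0)
Last nonzero remainder: -42v^2-336v-630. Dividing through by -42 gives the monic gcd v^2+8v+15.
Then lcm(f, g) = f·g / gcd(f, g); expanding and making the result monic gives the answer.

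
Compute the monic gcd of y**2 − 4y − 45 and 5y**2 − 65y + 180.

y − 9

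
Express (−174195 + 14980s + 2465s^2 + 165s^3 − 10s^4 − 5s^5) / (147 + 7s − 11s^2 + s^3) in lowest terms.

(−3555 − 710s − 80s^2 − 5s^3)/(3 + s)

Apply the Euclidean algorithm:
  −5s^5 − 10s^4 + 165s^3 + 2465s^2 + 14980s − 174195 = (−5s^2 − 65s − 515)(s^3 − 11s^2 + 7s + 147) + (−2010s^2 + 28140s − 98490)
  s^3 − 11s^2 + 7s + 147 = (−(1/2010)s − 1/670)(−2010s^2 + 28140s − 98490) + (0)
Last nonzero remainder: −2010s^2 + 28140s − 98490. Dividing through by −2010 gives the monic gcd s^2 − 14s + 49.
Cancel s^2 − 14s + 49 from numerator and denominator to get the reduced form.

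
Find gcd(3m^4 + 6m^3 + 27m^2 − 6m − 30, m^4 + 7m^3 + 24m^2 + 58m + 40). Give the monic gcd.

m^3 + 3m^2 + 12m + 10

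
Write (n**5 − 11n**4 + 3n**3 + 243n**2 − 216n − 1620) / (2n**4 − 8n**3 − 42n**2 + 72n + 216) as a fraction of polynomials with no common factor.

Apply the Euclidean algorithm:
  n**5 − 11n**4 + 3n**3 + 243n**2 − 216n − 1620 = ((1/2)n − 7/2)(2n**4 − 8n**3 − 42n**2 + 72n + 216) + (−4n**3 + 60n**2 − 72n − 864)
  2n**4 − 8n**3 − 42n**2 + 72n + 216 = (−(1/2)n − 11/2)(−4n**3 + 60n**2 − 72n − 864) + (252n**2 − 756n − 4536)
  −4n**3 + 60n**2 − 72n − 864 = (−(1/63)n + 4/21)(252n**2 − 756n − 4536) + (0)
Last nonzero remainder: 252n**2 − 756n − 4536. Dividing through by 252 gives the monic gcd n**2 − 3n − 18.
Cancel n**2 − 3n − 18 from numerator and denominator to get the reduced form.

(n**3 − 8n**2 − 3n + 90)/(2n**2 − 2n − 12)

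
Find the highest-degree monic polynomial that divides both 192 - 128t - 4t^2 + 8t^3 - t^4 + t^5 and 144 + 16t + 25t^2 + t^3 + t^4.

By polynomial division,
  t^5 - t^4 + 8t^3 - 4t^2 - 128t + 192 = (t - 2)(t^4 + t^3 + 25t^2 + 16t + 144) + (-15t^3 + 30t^2 - 240t + 480)
  t^4 + t^3 + 25t^2 + 16t + 144 = (-(1/15)t - 1/5)(-15t^3 + 30t^2 - 240t + 480) + (15t^2 + 240)
  -15t^3 + 30t^2 - 240t + 480 = (-t + 2)(15t^2 + 240) + (0)
Last nonzero remainder: 15t^2 + 240. Dividing through by 15 gives the monic gcd t^2 + 16.

16 + t^2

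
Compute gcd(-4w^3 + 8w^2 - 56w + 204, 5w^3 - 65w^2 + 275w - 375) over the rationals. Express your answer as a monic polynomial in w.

Repeated division with remainder:
  -4w^3 + 8w^2 - 56w + 204 = (-4/5)(5w^3 - 65w^2 + 275w - 375) + (-44w^2 + 164w - 96)
  5w^3 - 65w^2 + 275w - 375 = (-(5/44)w + 255/242)(-44w^2 + 164w - 96) + ((11045/121)w - 33135/121)
  -44w^2 + 164w - 96 = (-(5324/11045)w + 3872/11045)((11045/121)w - 33135/121) + (0)
Last nonzero remainder: (11045/121)w - 33135/121. Dividing through by 11045/121 gives the monic gcd w - 3.

w - 3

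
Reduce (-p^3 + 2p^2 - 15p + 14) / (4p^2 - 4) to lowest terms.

By polynomial division,
  -p^3 + 2p^2 - 15p + 14 = (-(1/4)p + 1/2)(4p^2 - 4) + (-16p + 16)
  4p^2 - 4 = (-(1/4)p - 1/4)(-16p + 16) + (0)
Last nonzero remainder: -16p + 16. Dividing through by -16 gives the monic gcd p - 1.
Cancel p - 1 from numerator and denominator to get the reduced form.

(-p^2 + p - 14)/(4p + 4)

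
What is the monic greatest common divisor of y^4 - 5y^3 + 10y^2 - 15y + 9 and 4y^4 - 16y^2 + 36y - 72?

Repeated division with remainder:
  y^4 - 5y^3 + 10y^2 - 15y + 9 = (1/4)(4y^4 - 16y^2 + 36y - 72) + (-5y^3 + 14y^2 - 24y + 27)
  4y^4 - 16y^2 + 36y - 72 = (-(4/5)y - 56/25)(-5y^3 + 14y^2 - 24y + 27) + (-(96/25)y^2 + (96/25)y - 288/25)
  -5y^3 + 14y^2 - 24y + 27 = ((125/96)y - 75/32)(-(96/25)y^2 + (96/25)y - 288/25) + (0)
Last nonzero remainder: -(96/25)y^2 + (96/25)y - 288/25. Dividing through by -96/25 gives the monic gcd y^2 - y + 3.

y^2 - y + 3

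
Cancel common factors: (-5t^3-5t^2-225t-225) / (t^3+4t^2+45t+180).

(-5t-5)/(t+4)

Euclidean algorithm in ℚ[t]:
  -5t^3-5t^2-225t-225 = (-5)(t^3+4t^2+45t+180) + (15t^2+675)
  t^3+4t^2+45t+180 = ((1/15)t+4/15)(15t^2+675) + (0)
Last nonzero remainder: 15t^2+675. Dividing through by 15 gives the monic gcd t^2+45.
Cancel t^2+45 from numerator and denominator to get the reduced form.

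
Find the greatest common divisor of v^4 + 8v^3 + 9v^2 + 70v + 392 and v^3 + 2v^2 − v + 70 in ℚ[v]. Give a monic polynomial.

By polynomial division,
  v^4 + 8v^3 + 9v^2 + 70v + 392 = (v + 6)(v^3 + 2v^2 − v + 70) + (−2v^2 + 6v − 28)
  v^3 + 2v^2 − v + 70 = (−(1/2)v − 5/2)(−2v^2 + 6v − 28) + (0)
Last nonzero remainder: −2v^2 + 6v − 28. Dividing through by −2 gives the monic gcd v^2 − 3v + 14.

v^2 − 3v + 14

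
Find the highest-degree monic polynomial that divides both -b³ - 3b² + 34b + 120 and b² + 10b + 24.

b + 4

Repeated division with remainder:
  -b³ - 3b² + 34b + 120 = (-b + 7)(b² + 10b + 24) + (-12b - 48)
  b² + 10b + 24 = (-(1/12)b - 1/2)(-12b - 48) + (0)
Last nonzero remainder: -12b - 48. Dividing through by -12 gives the monic gcd b + 4.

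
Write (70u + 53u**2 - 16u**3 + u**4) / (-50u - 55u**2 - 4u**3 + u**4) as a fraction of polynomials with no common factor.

(-7 + u)/(5 + u)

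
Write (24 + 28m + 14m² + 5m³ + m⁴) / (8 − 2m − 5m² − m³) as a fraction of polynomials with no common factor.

(−12 − 8m − 3m² − m³)/(−4 + 3m + m²)

Euclidean algorithm in ℚ[m]:
  m⁴ + 5m³ + 14m² + 28m + 24 = (−m)(−m³ − 5m² − 2m + 8) + (12m² + 36m + 24)
  −m³ − 5m² − 2m + 8 = (−(1/12)m − 1/6)(12m² + 36m + 24) + (6m + 12)
  12m² + 36m + 24 = (2m + 2)(6m + 12) + (0)
Last nonzero remainder: 6m + 12. Dividing through by 6 gives the monic gcd m + 2.
Cancel m + 2 from numerator and denominator to get the reduced form.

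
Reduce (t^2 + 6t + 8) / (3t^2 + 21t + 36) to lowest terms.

(t + 2)/(3t + 9)

Apply the Euclidean algorithm:
  t^2 + 6t + 8 = (1/3)(3t^2 + 21t + 36) + (-t - 4)
  3t^2 + 21t + 36 = (-3t - 9)(-t - 4) + (0)
Last nonzero remainder: -t - 4. Dividing through by -1 gives the monic gcd t + 4.
Cancel t + 4 from numerator and denominator to get the reduced form.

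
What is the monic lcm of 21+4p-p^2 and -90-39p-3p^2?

-210-61p+6p^2+p^3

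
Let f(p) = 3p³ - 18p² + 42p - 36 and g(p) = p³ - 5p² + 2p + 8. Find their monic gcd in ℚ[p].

p - 2

By polynomial division,
  3p³ - 18p² + 42p - 36 = (3)(p³ - 5p² + 2p + 8) + (-3p² + 36p - 60)
  p³ - 5p² + 2p + 8 = (-(1/3)p - 7/3)(-3p² + 36p - 60) + (66p - 132)
  -3p² + 36p - 60 = (-(1/22)p + 5/11)(66p - 132) + (0)
Last nonzero remainder: 66p - 132. Dividing through by 66 gives the monic gcd p - 2.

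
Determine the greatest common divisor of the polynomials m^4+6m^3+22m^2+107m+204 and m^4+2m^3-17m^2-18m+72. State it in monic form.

m^2+7m+12

By polynomial division,
  m^4+6m^3+22m^2+107m+204 = (m^4+2m^3-17m^2-18m+72) + (4m^3+39m^2+125m+132)
  m^4+2m^3-17m^2-18m+72 = ((1/4)m-31/16)(4m^3+39m^2+125m+132) + ((437/16)m^2+(3059/16)m+1311/4)
  4m^3+39m^2+125m+132 = ((64/437)m+176/437)((437/16)m^2+(3059/16)m+1311/4) + (0)
Last nonzero remainder: (437/16)m^2+(3059/16)m+1311/4. Dividing through by 437/16 gives the monic gcd m^2+7m+12.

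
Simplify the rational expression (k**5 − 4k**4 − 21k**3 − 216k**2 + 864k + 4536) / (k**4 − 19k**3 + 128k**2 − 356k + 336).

(k**3 + 9k**2 + 54k + 108)/(k**2 − 6k + 8)

Apply the Euclidean algorithm:
  k**5 − 4k**4 − 21k**3 − 216k**2 + 864k + 4536 = (k + 15)(k**4 − 19k**3 + 128k**2 − 356k + 336) + (136k**3 − 1780k**2 + 5868k − 504)
  k**4 − 19k**3 + 128k**2 − 356k + 336 = ((1/136)k − 201/4624)(136k**3 − 1780k**2 + 5868k − 504) + ((8645/1156)k**2 − (112385/1156)k + 181545/578)
  136k**3 − 1780k**2 + 5868k − 504 = ((157216/8645)k − 13872/8645)((8645/1156)k**2 − (112385/1156)k + 181545/578) + (0)
Last nonzero remainder: (8645/1156)k**2 − (112385/1156)k + 181545/578. Dividing through by 8645/1156 gives the monic gcd k**2 − 13k + 42.
Cancel k**2 − 13k + 42 from numerator and denominator to get the reduced form.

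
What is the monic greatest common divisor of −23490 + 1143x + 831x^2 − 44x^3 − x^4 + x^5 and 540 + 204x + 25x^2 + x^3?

Repeated division with remainder:
  x^5 − x^4 − 44x^3 + 831x^2 + 1143x − 23490 = (x^2 − 26x + 402)(x^3 + 25x^2 + 204x + 540) + (−4455x^2 − 66825x − 240570)
  x^3 + 25x^2 + 204x + 540 = (−(1/4455)x − 2/891)(−4455x^2 − 66825x − 240570) + (0)
Last nonzero remainder: −4455x^2 − 66825x − 240570. Dividing through by −4455 gives the monic gcd x^2 + 15x + 54.

54 + 15x + x^2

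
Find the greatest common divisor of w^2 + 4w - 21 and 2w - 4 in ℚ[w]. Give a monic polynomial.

1

Apply the Euclidean algorithm:
  w^2 + 4w - 21 = ((1/2)w + 3)(2w - 4) + (-9)
  2w - 4 = (-(2/9)w + 4/9)(-9) + (0)
The last nonzero remainder is the constant -9, so the polynomials are coprime and gcd = 1.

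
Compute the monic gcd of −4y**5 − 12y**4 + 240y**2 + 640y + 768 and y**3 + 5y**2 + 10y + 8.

y**2 + 3y + 4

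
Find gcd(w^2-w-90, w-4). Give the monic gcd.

1

Euclidean algorithm in ℚ[w]:
  w^2-w-90 = (w+3)(w-4) + (-78)
  w-4 = (-(1/78)w+2/39)(-78) + (0)
The last nonzero remainder is the constant -78, so the polynomials are coprime and gcd = 1.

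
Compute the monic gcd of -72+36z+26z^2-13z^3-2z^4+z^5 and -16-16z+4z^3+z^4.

By polynomial division,
  z^5-2z^4-13z^3+26z^2+36z-72 = (z-6)(z^4+4z^3-16z-16) + (11z^3+42z^2-44z-168)
  z^4+4z^3-16z-16 = ((1/11)z+2/121)(11z^3+42z^2-44z-168) + ((400/121)z^2-1600/121)
  11z^3+42z^2-44z-168 = ((1331/400)z+2541/200)((400/121)z^2-1600/121) + (0)
Last nonzero remainder: (400/121)z^2-1600/121. Dividing through by 400/121 gives the monic gcd z^2-4.

-4+z^2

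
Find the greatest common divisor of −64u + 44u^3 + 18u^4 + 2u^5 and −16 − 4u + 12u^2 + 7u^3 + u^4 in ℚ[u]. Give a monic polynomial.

−8 + 2u + 5u^2 + u^3

Repeated division with remainder:
  2u^5 + 18u^4 + 44u^3 − 64u = (2u + 4)(u^4 + 7u^3 + 12u^2 − 4u − 16) + (−8u^3 − 40u^2 − 16u + 64)
  u^4 + 7u^3 + 12u^2 − 4u − 16 = (−(1/8)u − 1/4)(−8u^3 − 40u^2 − 16u + 64) + (0)
Last nonzero remainder: −8u^3 − 40u^2 − 16u + 64. Dividing through by −8 gives the monic gcd u^3 + 5u^2 + 2u − 8.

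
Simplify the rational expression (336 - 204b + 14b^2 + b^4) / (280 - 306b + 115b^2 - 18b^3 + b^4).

(42 + 6b + b^2)/(35 - 12b + b^2)

Euclidean algorithm in ℚ[b]:
  b^4 + 14b^2 - 204b + 336 = (b^4 - 18b^3 + 115b^2 - 306b + 280) + (18b^3 - 101b^2 + 102b + 56)
  b^4 - 18b^3 + 115b^2 - 306b + 280 = ((1/18)b - 223/324)(18b^3 - 101b^2 + 102b + 56) + ((12901/324)b^2 - (12901/54)b + 25802/81)
  18b^3 - 101b^2 + 102b + 56 = ((5832/12901)b + 324/1843)((12901/324)b^2 - (12901/54)b + 25802/81) + (0)
Last nonzero remainder: (12901/324)b^2 - (12901/54)b + 25802/81. Dividing through by 12901/324 gives the monic gcd b^2 - 6b + 8.
Cancel b^2 - 6b + 8 from numerator and denominator to get the reduced form.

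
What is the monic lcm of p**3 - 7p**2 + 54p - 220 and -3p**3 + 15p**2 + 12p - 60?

p**5 - 7p**4 + 50p**3 - 192p**2 - 216p + 880

Repeated division with remainder:
  p**3 - 7p**2 + 54p - 220 = (-1/3)(-3p**3 + 15p**2 + 12p - 60) + (-2p**2 + 58p - 240)
  -3p**3 + 15p**2 + 12p - 60 = ((3/2)p + 36)(-2p**2 + 58p - 240) + (-1716p + 8580)
  -2p**2 + 58p - 240 = ((1/858)p - 4/143)(-1716p + 8580) + (0)
Last nonzero remainder: -1716p + 8580. Dividing through by -1716 gives the monic gcd p - 5.
Then lcm(f, g) = f·g / gcd(f, g); expanding and making the result monic gives the answer.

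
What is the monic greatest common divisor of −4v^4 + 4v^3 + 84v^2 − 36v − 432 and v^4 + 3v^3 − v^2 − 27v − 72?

v^2 − 9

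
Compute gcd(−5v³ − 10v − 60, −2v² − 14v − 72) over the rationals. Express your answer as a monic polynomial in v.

1

Repeated division with remainder:
  −5v³ − 10v − 60 = ((5/2)v − 35/2)(−2v² − 14v − 72) + (−75v − 1320)
  −2v² − 14v − 72 = ((2/75)v − 106/375)(−75v − 1320) + (−11128/25)
  −75v − 1320 = ((1875/11128)v + 4125/1391)(−11128/25) + (0)
The last nonzero remainder is the constant −11128/25, so the polynomials are coprime and gcd = 1.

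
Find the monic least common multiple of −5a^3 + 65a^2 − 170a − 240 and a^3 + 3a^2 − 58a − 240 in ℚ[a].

a^5 − 2a^4 − 79a^3 + 32a^2 + 1548a + 1440

Euclidean algorithm in ℚ[a]:
  −5a^3 + 65a^2 − 170a − 240 = (−5)(a^3 + 3a^2 − 58a − 240) + (80a^2 − 460a − 1440)
  a^3 + 3a^2 − 58a − 240 = ((1/80)a + 7/64)(80a^2 − 460a − 1440) + ((165/16)a − 165/2)
  80a^2 − 460a − 1440 = ((256/33)a + 192/11)((165/16)a − 165/2) + (0)
Last nonzero remainder: (165/16)a − 165/2. Dividing through by 165/16 gives the monic gcd a − 8.
Then lcm(f, g) = f·g / gcd(f, g); expanding and making the result monic gives the answer.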